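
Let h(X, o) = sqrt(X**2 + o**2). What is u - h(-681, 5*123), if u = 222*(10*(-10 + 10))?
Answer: -3*sqrt(93554) ≈ -917.60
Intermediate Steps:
u = 0 (u = 222*(10*0) = 222*0 = 0)
u - h(-681, 5*123) = 0 - sqrt((-681)**2 + (5*123)**2) = 0 - sqrt(463761 + 615**2) = 0 - sqrt(463761 + 378225) = 0 - sqrt(841986) = 0 - 3*sqrt(93554) = -3*sqrt(93554)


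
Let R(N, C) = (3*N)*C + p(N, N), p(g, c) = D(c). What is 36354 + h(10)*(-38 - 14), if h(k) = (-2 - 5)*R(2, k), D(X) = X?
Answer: 58922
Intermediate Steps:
p(g, c) = c
R(N, C) = N + 3*C*N (R(N, C) = (3*N)*C + N = 3*C*N + N = N + 3*C*N)
h(k) = -14 - 42*k (h(k) = (-2 - 5)*(2*(1 + 3*k)) = -7*(2 + 6*k) = -14 - 42*k)
36354 + h(10)*(-38 - 14) = 36354 + (-14 - 42*10)*(-38 - 14) = 36354 + (-14 - 420)*(-52) = 36354 - 434*(-52) = 36354 + 22568 = 58922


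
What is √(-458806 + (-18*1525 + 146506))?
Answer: 15*I*√1510 ≈ 582.88*I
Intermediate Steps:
√(-458806 + (-18*1525 + 146506)) = √(-458806 + (-27450 + 146506)) = √(-458806 + 119056) = √(-339750) = 15*I*√1510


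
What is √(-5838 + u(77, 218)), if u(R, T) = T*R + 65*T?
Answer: √25118 ≈ 158.49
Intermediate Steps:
u(R, T) = 65*T + R*T (u(R, T) = R*T + 65*T = 65*T + R*T)
√(-5838 + u(77, 218)) = √(-5838 + 218*(65 + 77)) = √(-5838 + 218*142) = √(-5838 + 30956) = √25118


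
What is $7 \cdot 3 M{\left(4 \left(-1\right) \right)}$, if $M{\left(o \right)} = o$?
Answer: $-84$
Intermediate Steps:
$7 \cdot 3 M{\left(4 \left(-1\right) \right)} = 7 \cdot 3 \cdot 4 \left(-1\right) = 21 \left(-4\right) = -84$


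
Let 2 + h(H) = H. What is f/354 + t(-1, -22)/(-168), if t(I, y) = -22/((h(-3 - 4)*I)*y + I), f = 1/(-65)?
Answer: -44971/64105860 ≈ -0.00070151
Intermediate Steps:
f = -1/65 ≈ -0.015385
h(H) = -2 + H
t(I, y) = -22/(I - 9*I*y) (t(I, y) = -22/(((-2 + (-3 - 4))*I)*y + I) = -22/(((-2 - 7)*I)*y + I) = -22/((-9*I)*y + I) = -22/(-9*I*y + I) = -22/(I - 9*I*y))
f/354 + t(-1, -22)/(-168) = -1/65/354 + (22/(-1*(-1 + 9*(-22))))/(-168) = -1/65*1/354 + (22*(-1)/(-1 - 198))*(-1/168) = -1/23010 + (22*(-1)/(-199))*(-1/168) = -1/23010 + (22*(-1)*(-1/199))*(-1/168) = -1/23010 + (22/199)*(-1/168) = -1/23010 - 11/16716 = -44971/64105860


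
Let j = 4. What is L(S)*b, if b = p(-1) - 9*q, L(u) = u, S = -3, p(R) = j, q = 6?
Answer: 150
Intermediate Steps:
p(R) = 4
b = -50 (b = 4 - 9*6 = 4 - 54 = -50)
L(S)*b = -3*(-50) = 150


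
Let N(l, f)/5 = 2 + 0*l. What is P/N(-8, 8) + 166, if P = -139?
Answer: 1521/10 ≈ 152.10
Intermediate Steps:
N(l, f) = 10 (N(l, f) = 5*(2 + 0*l) = 5*(2 + 0) = 5*2 = 10)
P/N(-8, 8) + 166 = -139/10 + 166 = 1521/10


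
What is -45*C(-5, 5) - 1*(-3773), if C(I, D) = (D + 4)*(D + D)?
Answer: -277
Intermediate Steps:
C(I, D) = 2*D*(4 + D) (C(I, D) = (4 + D)*(2*D) = 2*D*(4 + D))
-45*C(-5, 5) - 1*(-3773) = -90*5*(4 + 5) - 1*(-3773) = -90*5*9 + 3773 = -45*90 + 3773 = -4050 + 3773 = -277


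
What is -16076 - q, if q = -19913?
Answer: 3837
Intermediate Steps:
-16076 - q = -16076 - 1*(-19913) = -16076 + 19913 = 3837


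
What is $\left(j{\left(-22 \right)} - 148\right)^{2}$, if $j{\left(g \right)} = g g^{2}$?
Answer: $116553616$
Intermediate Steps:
$j{\left(g \right)} = g^{3}$
$\left(j{\left(-22 \right)} - 148\right)^{2} = \left(\left(-22\right)^{3} - 148\right)^{2} = \left(-10648 - 148\right)^{2} = \left(-10796\right)^{2} = 116553616$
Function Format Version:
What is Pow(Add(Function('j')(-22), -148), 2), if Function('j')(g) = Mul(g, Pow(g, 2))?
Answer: 116553616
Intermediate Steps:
Function('j')(g) = Pow(g, 3)
Pow(Add(Function('j')(-22), -148), 2) = Pow(Add(Pow(-22, 3), -148), 2) = Pow(Add(-10648, -148), 2) = Pow(-10796, 2) = 116553616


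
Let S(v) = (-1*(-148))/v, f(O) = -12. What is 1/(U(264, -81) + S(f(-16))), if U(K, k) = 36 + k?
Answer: -3/172 ≈ -0.017442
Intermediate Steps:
S(v) = 148/v
1/(U(264, -81) + S(f(-16))) = 1/((36 - 81) + 148/(-12)) = 1/(-45 + 148*(-1/12)) = 1/(-45 - 37/3) = 1/(-172/3) = -3/172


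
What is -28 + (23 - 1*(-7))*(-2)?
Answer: -88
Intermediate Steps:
-28 + (23 - 1*(-7))*(-2) = -28 + (23 + 7)*(-2) = -28 + 30*(-2) = -28 - 60 = -88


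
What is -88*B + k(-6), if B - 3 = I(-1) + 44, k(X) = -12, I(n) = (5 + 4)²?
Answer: -11276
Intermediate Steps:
I(n) = 81 (I(n) = 9² = 81)
B = 128 (B = 3 + (81 + 44) = 3 + 125 = 128)
-88*B + k(-6) = -88*128 - 12 = -11264 - 12 = -11276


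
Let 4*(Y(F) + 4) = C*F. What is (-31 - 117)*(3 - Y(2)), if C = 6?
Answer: -592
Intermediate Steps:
Y(F) = -4 + 3*F/2 (Y(F) = -4 + (6*F)/4 = -4 + 3*F/2)
(-31 - 117)*(3 - Y(2)) = (-31 - 117)*(3 - (-4 + (3/2)*2)) = -148*(3 - (-4 + 3)) = -148*(3 - 1*(-1)) = -148*(3 + 1) = -148*4 = -592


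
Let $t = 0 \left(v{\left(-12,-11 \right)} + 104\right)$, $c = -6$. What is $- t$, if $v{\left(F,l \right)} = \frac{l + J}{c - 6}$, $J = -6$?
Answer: $0$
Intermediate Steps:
$v{\left(F,l \right)} = \frac{1}{2} - \frac{l}{12}$ ($v{\left(F,l \right)} = \frac{l - 6}{-6 - 6} = \frac{-6 + l}{-12} = \left(-6 + l\right) \left(- \frac{1}{12}\right) = \frac{1}{2} - \frac{l}{12}$)
$t = 0$ ($t = 0 \left(\left(\frac{1}{2} - - \frac{11}{12}\right) + 104\right) = 0 \left(\left(\frac{1}{2} + \frac{11}{12}\right) + 104\right) = 0 \left(\frac{17}{12} + 104\right) = 0 \cdot \frac{1265}{12} = 0$)
$- t = \left(-1\right) 0 = 0$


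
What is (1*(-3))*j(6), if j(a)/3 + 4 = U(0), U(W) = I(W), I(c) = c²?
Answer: 36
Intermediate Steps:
U(W) = W²
j(a) = -12 (j(a) = -12 + 3*0² = -12 + 3*0 = -12 + 0 = -12)
(1*(-3))*j(6) = (1*(-3))*(-12) = -3*(-12) = 36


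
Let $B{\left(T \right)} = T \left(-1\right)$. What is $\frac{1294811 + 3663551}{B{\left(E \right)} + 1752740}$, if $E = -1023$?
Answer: $\frac{4958362}{1753763} \approx 2.8273$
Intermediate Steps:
$B{\left(T \right)} = - T$
$\frac{1294811 + 3663551}{B{\left(E \right)} + 1752740} = \frac{1294811 + 3663551}{\left(-1\right) \left(-1023\right) + 1752740} = \frac{4958362}{1023 + 1752740} = \frac{4958362}{1753763}$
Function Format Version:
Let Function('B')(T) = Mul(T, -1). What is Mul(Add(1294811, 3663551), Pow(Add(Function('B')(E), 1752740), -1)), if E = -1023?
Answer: Rational(4958362, 1753763) ≈ 2.8273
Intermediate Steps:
Function('B')(T) = Mul(-1, T)
Mul(Add(1294811, 3663551), Pow(Add(Function('B')(E), 1752740), -1)) = Mul(Add(1294811, 3663551), Pow(Add(Mul(-1, -1023), 1752740), -1)) = Mul(4958362, Pow(Add(1023, 1752740), -1)) = Mul(4958362, Pow(1753763, -1)) = Mul(4958362, Rational(1, 1753763)) = Rational(4958362, 1753763)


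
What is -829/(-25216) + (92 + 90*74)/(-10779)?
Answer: -161322641/271803264 ≈ -0.59353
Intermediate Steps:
-829/(-25216) + (92 + 90*74)/(-10779) = -829*(-1/25216) + (92 + 6660)*(-1/10779) = 829/25216 + 6752*(-1/10779) = 829/25216 - 6752/10779 = -161322641/271803264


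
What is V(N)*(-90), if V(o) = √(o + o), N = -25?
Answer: -450*I*√2 ≈ -636.4*I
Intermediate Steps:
V(o) = √2*√o (V(o) = √(2*o) = √2*√o)
V(N)*(-90) = (√2*√(-25))*(-90) = (√2*(5*I))*(-90) = (5*I*√2)*(-90) = -450*I*√2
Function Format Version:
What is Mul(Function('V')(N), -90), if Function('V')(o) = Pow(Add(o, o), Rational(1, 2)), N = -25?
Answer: Mul(-450, I, Pow(2, Rational(1, 2))) ≈ Mul(-636.40, I)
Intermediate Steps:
Function('V')(o) = Mul(Pow(2, Rational(1, 2)), Pow(o, Rational(1, 2))) (Function('V')(o) = Pow(Mul(2, o), Rational(1, 2)) = Mul(Pow(2, Rational(1, 2)), Pow(o, Rational(1, 2))))
Mul(Function('V')(N), -90) = Mul(Mul(Pow(2, Rational(1, 2)), Pow(-25, Rational(1, 2))), -90) = Mul(Mul(Pow(2, Rational(1, 2)), Mul(5, I)), -90) = Mul(Mul(5, I, Pow(2, Rational(1, 2))), -90) = Mul(-450, I, Pow(2, Rational(1, 2)))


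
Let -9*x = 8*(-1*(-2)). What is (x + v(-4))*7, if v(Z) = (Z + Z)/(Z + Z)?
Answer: -49/9 ≈ -5.4444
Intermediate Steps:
v(Z) = 1 (v(Z) = (2*Z)/((2*Z)) = (2*Z)*(1/(2*Z)) = 1)
x = -16/9 (x = -8*(-1*(-2))/9 = -8*2/9 = -⅑*16 = -16/9 ≈ -1.7778)
(x + v(-4))*7 = (-16/9 + 1)*7 = -7/9*7 = -49/9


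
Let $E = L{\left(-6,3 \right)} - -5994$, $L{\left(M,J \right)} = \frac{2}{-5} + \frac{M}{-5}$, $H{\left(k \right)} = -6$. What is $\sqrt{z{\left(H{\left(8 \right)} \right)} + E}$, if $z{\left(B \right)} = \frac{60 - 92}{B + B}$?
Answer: $\frac{\sqrt{1349430}}{15} \approx 77.443$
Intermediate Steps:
$L{\left(M,J \right)} = - \frac{2}{5} - \frac{M}{5}$ ($L{\left(M,J \right)} = 2 \left(- \frac{1}{5}\right) + M \left(- \frac{1}{5}\right) = - \frac{2}{5} - \frac{M}{5}$)
$z{\left(B \right)} = - \frac{16}{B}$ ($z{\left(B \right)} = - \frac{32}{2 B} = - 32 \frac{1}{2 B} = - \frac{16}{B}$)
$E = \frac{29974}{5}$ ($E = \left(- \frac{2}{5} - - \frac{6}{5}\right) - -5994 = \left(- \frac{2}{5} + \frac{6}{5}\right) + 5994 = \frac{4}{5} + 5994 = \frac{29974}{5} \approx 5994.8$)
$\sqrt{z{\left(H{\left(8 \right)} \right)} + E} = \sqrt{- \frac{16}{-6} + \frac{29974}{5}} = \sqrt{\left(-16\right) \left(- \frac{1}{6}\right) + \frac{29974}{5}} = \sqrt{\frac{8}{3} + \frac{29974}{5}} = \sqrt{\frac{89962}{15}} = \frac{\sqrt{1349430}}{15}$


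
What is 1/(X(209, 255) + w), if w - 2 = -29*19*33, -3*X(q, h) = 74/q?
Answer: -627/11399561 ≈ -5.5002e-5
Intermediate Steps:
X(q, h) = -74/(3*q)
w = -18181 (w = 2 - 29*19*33 = 2 - 551*33 = 2 - 18183 = -18181)
1/(X(209, 255) + w) = 1/(-74/3/209 - 18181) = 1/(-74/3*1/209 - 18181) = 1/(-74/627 - 18181) = 1/(-11399561/627) = -627/11399561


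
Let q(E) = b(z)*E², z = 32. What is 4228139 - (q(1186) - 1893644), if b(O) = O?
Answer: -38889289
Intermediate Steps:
q(E) = 32*E²
4228139 - (q(1186) - 1893644) = 4228139 - (32*1186² - 1893644) = 4228139 - (32*1406596 - 1893644) = 4228139 - (45011072 - 1893644) = 4228139 - 1*43117428 = 4228139 - 43117428 = -38889289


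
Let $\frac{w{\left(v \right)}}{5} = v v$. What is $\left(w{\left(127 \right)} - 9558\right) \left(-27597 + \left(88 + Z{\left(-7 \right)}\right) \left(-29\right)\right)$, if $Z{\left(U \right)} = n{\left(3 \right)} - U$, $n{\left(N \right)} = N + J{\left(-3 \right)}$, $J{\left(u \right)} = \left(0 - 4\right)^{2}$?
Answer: $-2196801561$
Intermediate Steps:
$J{\left(u \right)} = 16$ ($J{\left(u \right)} = \left(-4\right)^{2} = 16$)
$n{\left(N \right)} = 16 + N$ ($n{\left(N \right)} = N + 16 = 16 + N$)
$Z{\left(U \right)} = 19 - U$ ($Z{\left(U \right)} = \left(16 + 3\right) - U = 19 - U$)
$w{\left(v \right)} = 5 v^{2}$ ($w{\left(v \right)} = 5 v v = 5 v^{2}$)
$\left(w{\left(127 \right)} - 9558\right) \left(-27597 + \left(88 + Z{\left(-7 \right)}\right) \left(-29\right)\right) = \left(5 \cdot 127^{2} - 9558\right) \left(-27597 + \left(88 + \left(19 - -7\right)\right) \left(-29\right)\right) = \left(5 \cdot 16129 - 9558\right) \left(-27597 + \left(88 + \left(19 + 7\right)\right) \left(-29\right)\right) = \left(80645 - 9558\right) \left(-27597 + \left(88 + 26\right) \left(-29\right)\right) = 71087 \left(-27597 + 114 \left(-29\right)\right) = 71087 \left(-27597 - 3306\right) = 71087 \left(-30903\right) = -2196801561$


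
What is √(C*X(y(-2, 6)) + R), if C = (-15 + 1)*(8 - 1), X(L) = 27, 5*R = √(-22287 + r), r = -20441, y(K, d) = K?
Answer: √(-66150 + 70*I*√218)/5 ≈ 0.40184 + 51.441*I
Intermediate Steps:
R = 14*I*√218/5 (R = √(-22287 - 20441)/5 = √(-42728)/5 = (14*I*√218)/5 = 14*I*√218/5 ≈ 41.341*I)
C = -98 (C = -14*7 = -98)
√(C*X(y(-2, 6)) + R) = √(-98*27 + 14*I*√218/5) = √(-2646 + 14*I*√218/5)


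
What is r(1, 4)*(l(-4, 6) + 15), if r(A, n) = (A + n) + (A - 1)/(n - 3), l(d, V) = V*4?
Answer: 195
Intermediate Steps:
l(d, V) = 4*V
r(A, n) = A + n + (-1 + A)/(-3 + n) (r(A, n) = (A + n) + (-1 + A)/(-3 + n) = A + n + (-1 + A)/(-3 + n))
r(1, 4)*(l(-4, 6) + 15) = ((-1 + 4² - 3*4 - 2*1 + 1*4)/(-3 + 4))*(4*6 + 15) = ((-1 + 16 - 12 - 2 + 4)/1)*(24 + 15) = (1*5)*39 = 5*39 = 195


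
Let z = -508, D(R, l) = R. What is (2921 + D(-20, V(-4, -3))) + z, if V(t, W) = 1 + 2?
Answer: 2393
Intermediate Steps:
V(t, W) = 3
(2921 + D(-20, V(-4, -3))) + z = (2921 - 20) - 508 = 2901 - 508 = 2393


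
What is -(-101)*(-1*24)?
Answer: -2424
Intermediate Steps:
-(-101)*(-1*24) = -(-101)*(-24) = -101*24 = -2424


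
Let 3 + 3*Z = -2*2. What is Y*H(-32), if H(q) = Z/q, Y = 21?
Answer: 49/32 ≈ 1.5313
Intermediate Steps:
Z = -7/3 (Z = -1 + (-2*2)/3 = -1 + (⅓)*(-4) = -1 - 4/3 = -7/3 ≈ -2.3333)
H(q) = -7/(3*q)
Y*H(-32) = 21*(-7/3/(-32)) = 21*(-7/3*(-1/32)) = 21*(7/96) = 49/32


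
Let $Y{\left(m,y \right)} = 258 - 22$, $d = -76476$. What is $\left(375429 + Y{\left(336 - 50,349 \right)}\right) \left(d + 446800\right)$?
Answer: $139117765460$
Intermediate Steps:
$Y{\left(m,y \right)} = 236$ ($Y{\left(m,y \right)} = 258 - 22 = 236$)
$\left(375429 + Y{\left(336 - 50,349 \right)}\right) \left(d + 446800\right) = \left(375429 + 236\right) \left(-76476 + 446800\right) = 375665 \cdot 370324 = 139117765460$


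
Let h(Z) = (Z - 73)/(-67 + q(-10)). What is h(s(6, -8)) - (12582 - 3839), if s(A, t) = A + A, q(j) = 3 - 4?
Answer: -594463/68 ≈ -8742.1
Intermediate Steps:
q(j) = -1
s(A, t) = 2*A
h(Z) = 73/68 - Z/68 (h(Z) = (Z - 73)/(-67 - 1) = (-73 + Z)/(-68) = (-73 + Z)*(-1/68) = 73/68 - Z/68)
h(s(6, -8)) - (12582 - 3839) = (73/68 - 6/34) - (12582 - 3839) = (73/68 - 1/68*12) - 1*8743 = (73/68 - 3/17) - 8743 = 61/68 - 8743 = -594463/68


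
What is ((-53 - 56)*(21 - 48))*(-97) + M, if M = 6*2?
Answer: -285459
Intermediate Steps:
M = 12
((-53 - 56)*(21 - 48))*(-97) + M = ((-53 - 56)*(21 - 48))*(-97) + 12 = -109*(-27)*(-97) + 12 = 2943*(-97) + 12 = -285471 + 12 = -285459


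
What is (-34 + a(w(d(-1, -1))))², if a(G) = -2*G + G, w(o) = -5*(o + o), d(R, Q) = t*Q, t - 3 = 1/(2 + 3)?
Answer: 4356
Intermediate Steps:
t = 16/5 (t = 3 + 1/(2 + 3) = 3 + 1/5 = 3 + ⅕ = 16/5 ≈ 3.2000)
d(R, Q) = 16*Q/5
w(o) = -10*o
a(G) = -G
(-34 + a(w(d(-1, -1))))² = (-34 - (-10)*(16/5)*(-1))² = (-34 - (-10)*(-16)/5)² = (-34 - 1*32)² = (-34 - 32)² = (-66)² = 4356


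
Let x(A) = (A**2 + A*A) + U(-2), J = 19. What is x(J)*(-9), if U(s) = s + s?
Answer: -6462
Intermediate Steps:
U(s) = 2*s
x(A) = -4 + 2*A**2 (x(A) = (A**2 + A*A) + 2*(-2) = (A**2 + A**2) - 4 = 2*A**2 - 4 = -4 + 2*A**2)
x(J)*(-9) = (-4 + 2*19**2)*(-9) = (-4 + 2*361)*(-9) = (-4 + 722)*(-9) = 718*(-9) = -6462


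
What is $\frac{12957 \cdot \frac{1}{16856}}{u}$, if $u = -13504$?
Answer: $- \frac{1851}{32517632} \approx -5.6923 \cdot 10^{-5}$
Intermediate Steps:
$\frac{12957 \cdot \frac{1}{16856}}{u} = \frac{12957 \cdot \frac{1}{16856}}{-13504} = 12957 \cdot \frac{1}{16856} \left(- \frac{1}{13504}\right) = \frac{1851}{2408} \left(- \frac{1}{13504}\right) = - \frac{1851}{32517632}$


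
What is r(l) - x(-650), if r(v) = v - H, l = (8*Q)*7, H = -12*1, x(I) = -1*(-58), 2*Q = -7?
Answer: -242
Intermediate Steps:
Q = -7/2 (Q = (1/2)*(-7) = -7/2 ≈ -3.5000)
x(I) = 58
H = -12
l = -196 (l = (8*(-7/2))*7 = -28*7 = -196)
r(v) = 12 + v (r(v) = v - 1*(-12) = v + 12 = 12 + v)
r(l) - x(-650) = (12 - 196) - 1*58 = -184 - 58 = -242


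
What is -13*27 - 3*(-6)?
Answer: -333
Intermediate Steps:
-13*27 - 3*(-6) = -351 + 18 = -333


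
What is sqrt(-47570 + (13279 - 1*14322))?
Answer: I*sqrt(48613) ≈ 220.48*I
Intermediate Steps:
sqrt(-47570 + (13279 - 1*14322)) = sqrt(-47570 + (13279 - 14322)) = sqrt(-47570 - 1043) = sqrt(-48613) = I*sqrt(48613)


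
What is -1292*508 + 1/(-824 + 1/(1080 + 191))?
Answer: -687382663079/1047303 ≈ -6.5634e+5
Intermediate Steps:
-1292*508 + 1/(-824 + 1/(1080 + 191)) = -656336 + 1/(-824 + 1/1271) = -656336 + 1/(-1047303/1271) = -656336 - 1271/1047303 = -687382663079/1047303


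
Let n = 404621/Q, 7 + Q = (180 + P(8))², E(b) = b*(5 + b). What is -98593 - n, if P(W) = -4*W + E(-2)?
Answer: -1987743722/20157 ≈ -98613.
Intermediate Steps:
P(W) = -6 - 4*W (P(W) = -4*W - 2*(5 - 2) = -4*W - 2*3 = -4*W - 6 = -6 - 4*W)
Q = 20157 (Q = -7 + (180 + (-6 - 4*8))² = -7 + (180 + (-6 - 32))² = -7 + (180 - 38)² = -7 + 142² = -7 + 20164 = 20157)
n = 404621/20157 ≈ 20.073
-98593 - n = -98593 - 1*404621/20157 = -98593 - 404621/20157 = -1987743722/20157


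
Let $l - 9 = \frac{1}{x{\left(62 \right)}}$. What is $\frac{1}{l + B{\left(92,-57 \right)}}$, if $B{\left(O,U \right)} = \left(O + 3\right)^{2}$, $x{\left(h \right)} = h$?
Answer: $\frac{62}{560109} \approx 0.00011069$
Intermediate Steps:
$l = \frac{559}{62}$ ($l = 9 + \frac{1}{62} = \frac{559}{62} \approx 9.0161$)
$B{\left(O,U \right)} = \left(3 + O\right)^{2}$
$\frac{1}{l + B{\left(92,-57 \right)}} = \frac{1}{\frac{559}{62} + \left(3 + 92\right)^{2}} = \frac{1}{\frac{559}{62} + 95^{2}} = \frac{1}{\frac{559}{62} + 9025} = \frac{1}{\frac{560109}{62}} = \frac{62}{560109}$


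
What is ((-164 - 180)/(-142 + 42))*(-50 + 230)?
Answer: 3096/5 ≈ 619.20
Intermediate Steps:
((-164 - 180)/(-142 + 42))*(-50 + 230) = -344/(-100)*180 = -344*(-1/100)*180 = (86/25)*180 = 3096/5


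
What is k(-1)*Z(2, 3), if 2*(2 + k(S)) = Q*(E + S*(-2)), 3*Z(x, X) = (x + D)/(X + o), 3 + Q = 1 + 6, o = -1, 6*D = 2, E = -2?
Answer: -7/9 ≈ -0.77778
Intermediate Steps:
D = 1/3 (D = (1/6)*2 = 1/3 ≈ 0.33333)
Q = 4 (Q = -3 + (1 + 6) = -3 + 7 = 4)
Z(x, X) = (1/3 + x)/(3*(-1 + X)) (Z(x, X) = ((x + 1/3)/(X - 1))/3 = ((1/3 + x)/(-1 + X))/3 = (1/3 + x)/(3*(-1 + X)))
k(S) = -6 - 4*S (k(S) = -2 + (4*(-2 + S*(-2)))/2 = -2 + (4*(-2 - 2*S))/2 = -2 + (-8 - 8*S)/2 = -2 + (-4 - 4*S) = -6 - 4*S)
k(-1)*Z(2, 3) = (-6 - 4*(-1))*((1 + 3*2)/(9*(-1 + 3))) = (-6 + 4)*((1/9)*(1 + 6)/2) = -2*7/(9*2) = -2*7/18 = -7/9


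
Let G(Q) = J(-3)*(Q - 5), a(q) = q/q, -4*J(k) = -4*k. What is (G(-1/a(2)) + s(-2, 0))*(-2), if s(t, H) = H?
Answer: -36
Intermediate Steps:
J(k) = k (J(k) = -(-1)*k = k)
a(q) = 1
G(Q) = 15 - 3*Q (G(Q) = -3*(Q - 5) = -3*(-5 + Q) = 15 - 3*Q)
(G(-1/a(2)) + s(-2, 0))*(-2) = ((15 - (-3)/1) + 0)*(-2) = ((15 - (-3)) + 0)*(-2) = ((15 - 3*(-1)) + 0)*(-2) = ((15 + 3) + 0)*(-2) = (18 + 0)*(-2) = 18*(-2) = -36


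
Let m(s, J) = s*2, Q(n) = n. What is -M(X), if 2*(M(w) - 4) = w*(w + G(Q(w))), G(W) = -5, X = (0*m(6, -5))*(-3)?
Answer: -4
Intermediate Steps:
m(s, J) = 2*s
X = 0 (X = (0*(2*6))*(-3) = (0*12)*(-3) = 0*(-3) = 0)
M(w) = 4 + w*(-5 + w)/2 (M(w) = 4 + (w*(w - 5))/2 = 4 + (w*(-5 + w))/2 = 4 + w*(-5 + w)/2)
-M(X) = -(4 + (1/2)*0**2 - 5/2*0) = -(4 + (1/2)*0 + 0) = -(4 + 0 + 0) = -1*4 = -4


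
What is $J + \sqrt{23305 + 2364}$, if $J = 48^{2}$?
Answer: $2304 + \sqrt{25669} \approx 2464.2$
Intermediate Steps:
$J = 2304$
$J + \sqrt{23305 + 2364} = 2304 + \sqrt{23305 + 2364} = 2304 + \sqrt{25669}$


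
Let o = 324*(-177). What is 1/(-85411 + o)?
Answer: -1/142759 ≈ -7.0048e-6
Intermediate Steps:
o = -57348
1/(-85411 + o) = 1/(-85411 - 57348) = 1/(-142759) = -1/142759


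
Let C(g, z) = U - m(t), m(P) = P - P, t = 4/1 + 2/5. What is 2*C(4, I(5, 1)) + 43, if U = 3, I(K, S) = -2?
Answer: 49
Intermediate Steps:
t = 22/5 (t = 4*1 + 2*(1/5) = 4 + 2/5 = 22/5 ≈ 4.4000)
m(P) = 0
C(g, z) = 3 (C(g, z) = 3 - 1*0 = 3 + 0 = 3)
2*C(4, I(5, 1)) + 43 = 2*3 + 43 = 6 + 43 = 49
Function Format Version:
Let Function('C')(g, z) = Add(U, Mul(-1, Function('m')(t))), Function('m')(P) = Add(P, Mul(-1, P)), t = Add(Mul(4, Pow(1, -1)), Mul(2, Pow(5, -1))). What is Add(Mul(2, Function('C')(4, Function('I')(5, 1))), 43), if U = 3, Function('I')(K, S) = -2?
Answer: 49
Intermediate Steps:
t = Rational(22, 5) (t = Add(Mul(4, 1), Mul(2, Rational(1, 5))) = Add(4, Rational(2, 5)) = Rational(22, 5) ≈ 4.4000)
Function('m')(P) = 0
Function('C')(g, z) = 3 (Function('C')(g, z) = Add(3, Mul(-1, 0)) = Add(3, 0) = 3)
Add(Mul(2, Function('C')(4, Function('I')(5, 1))), 43) = Add(Mul(2, 3), 43) = Add(6, 43) = 49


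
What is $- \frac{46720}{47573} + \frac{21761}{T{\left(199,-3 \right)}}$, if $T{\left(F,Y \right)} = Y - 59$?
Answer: $- \frac{1038132693}{2949526} \approx -351.97$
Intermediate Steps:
$T{\left(F,Y \right)} = -59 + Y$
$- \frac{46720}{47573} + \frac{21761}{T{\left(199,-3 \right)}} = - \frac{46720}{47573} + \frac{21761}{-59 - 3} = \left(-46720\right) \frac{1}{47573} + \frac{21761}{-62} = - \frac{46720}{47573} + 21761 \left(- \frac{1}{62}\right) = - \frac{46720}{47573} - \frac{21761}{62} = - \frac{1038132693}{2949526}$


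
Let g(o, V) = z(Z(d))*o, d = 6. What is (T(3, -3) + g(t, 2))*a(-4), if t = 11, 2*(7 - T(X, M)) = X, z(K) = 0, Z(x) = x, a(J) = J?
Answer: -22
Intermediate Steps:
T(X, M) = 7 - X/2
g(o, V) = 0 (g(o, V) = 0*o = 0)
(T(3, -3) + g(t, 2))*a(-4) = ((7 - 1/2*3) + 0)*(-4) = ((7 - 3/2) + 0)*(-4) = (11/2 + 0)*(-4) = (11/2)*(-4) = -22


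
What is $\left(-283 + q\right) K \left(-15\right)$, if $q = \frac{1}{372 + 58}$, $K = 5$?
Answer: $\frac{1825335}{86} \approx 21225.0$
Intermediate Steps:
$q = \frac{1}{430} \approx 0.0023256$
$\left(-283 + q\right) K \left(-15\right) = \left(-283 + \frac{1}{430}\right) 5 \left(-15\right) = \left(- \frac{121689}{430}\right) \left(-75\right) = \frac{1825335}{86}$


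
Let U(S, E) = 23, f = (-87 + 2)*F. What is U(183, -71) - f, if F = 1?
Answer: 108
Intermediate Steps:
f = -85 (f = (-87 + 2)*1 = -85*1 = -85)
U(183, -71) - f = 23 - 1*(-85) = 23 + 85 = 108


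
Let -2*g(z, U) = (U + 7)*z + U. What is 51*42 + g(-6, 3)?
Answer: 4341/2 ≈ 2170.5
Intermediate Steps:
g(z, U) = -U/2 - z*(7 + U)/2 (g(z, U) = -((U + 7)*z + U)/2 = -((7 + U)*z + U)/2 = -(z*(7 + U) + U)/2 = -(U + z*(7 + U))/2 = -U/2 - z*(7 + U)/2)
51*42 + g(-6, 3) = 51*42 + (-7/2*(-6) - 1/2*3 - 1/2*3*(-6)) = 2142 + (21 - 3/2 + 9) = 2142 + 57/2 = 4341/2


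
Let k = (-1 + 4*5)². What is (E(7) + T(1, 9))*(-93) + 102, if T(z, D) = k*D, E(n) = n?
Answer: -302706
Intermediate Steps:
k = 361 (k = (-1 + 20)² = 19² = 361)
T(z, D) = 361*D
(E(7) + T(1, 9))*(-93) + 102 = (7 + 361*9)*(-93) + 102 = (7 + 3249)*(-93) + 102 = 3256*(-93) + 102 = -302808 + 102 = -302706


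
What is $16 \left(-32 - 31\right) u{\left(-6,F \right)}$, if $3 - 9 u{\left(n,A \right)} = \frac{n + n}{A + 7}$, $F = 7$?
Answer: $-432$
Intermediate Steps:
$u{\left(n,A \right)} = \frac{1}{3} - \frac{2 n}{9 \left(7 + A\right)}$ ($u{\left(n,A \right)} = \frac{1}{3} - \frac{\left(n + n\right) \frac{1}{A + 7}}{9} = \frac{1}{3} - \frac{2 n \frac{1}{7 + A}}{9} = \frac{1}{3} - \frac{2 n}{9 \left(7 + A\right)}$)
$16 \left(-32 - 31\right) u{\left(-6,F \right)} = 16 \left(-32 - 31\right) \frac{21 - -12 + 3 \cdot 7}{9 \left(7 + 7\right)} = 16 \left(-32 - 31\right) \frac{21 + 12 + 21}{9 \cdot 14} = 16 \left(-63\right) \frac{1}{9} \cdot \frac{1}{14} \cdot 54 = \left(-1008\right) \frac{3}{7} = -432$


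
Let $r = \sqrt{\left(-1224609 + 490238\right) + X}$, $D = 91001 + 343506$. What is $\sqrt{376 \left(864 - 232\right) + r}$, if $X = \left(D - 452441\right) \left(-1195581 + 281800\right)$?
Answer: $\sqrt{237632 + \sqrt{16387014083}} \approx 604.68$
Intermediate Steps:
$D = 434507$
$X = 16387748454$ ($X = \left(434507 - 452441\right) \left(-1195581 + 281800\right) = \left(-17934\right) \left(-913781\right) = 16387748454$)
$r = \sqrt{16387014083}$ ($r = \sqrt{\left(-1224609 + 490238\right) + 16387748454} = \sqrt{-734371 + 16387748454} = \sqrt{16387014083} \approx 1.2801 \cdot 10^{5}$)
$\sqrt{376 \left(864 - 232\right) + r} = \sqrt{376 \left(864 - 232\right) + \sqrt{16387014083}} = \sqrt{376 \cdot 632 + \sqrt{16387014083}} = \sqrt{237632 + \sqrt{16387014083}}$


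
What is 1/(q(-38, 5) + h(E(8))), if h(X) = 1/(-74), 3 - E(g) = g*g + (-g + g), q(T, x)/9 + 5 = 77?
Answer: 74/47951 ≈ 0.0015432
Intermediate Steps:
q(T, x) = 648 (q(T, x) = -45 + 9*77 = -45 + 693 = 648)
E(g) = 3 - g² (E(g) = 3 - (g*g + (-g + g)) = 3 - (g² + 0) = 3 - g²)
h(X) = -1/74
1/(q(-38, 5) + h(E(8))) = 1/(648 - 1/74) = 1/(47951/74) = 74/47951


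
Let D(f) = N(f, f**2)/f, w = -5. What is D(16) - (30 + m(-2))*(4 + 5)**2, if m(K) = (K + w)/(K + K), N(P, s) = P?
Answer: -10283/4 ≈ -2570.8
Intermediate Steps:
D(f) = 1 (D(f) = f/f = 1)
m(K) = (-5 + K)/(2*K) (m(K) = (K - 5)/(K + K) = (-5 + K)/((2*K)) = (-5 + K)*(1/(2*K)) = (-5 + K)/(2*K))
D(16) - (30 + m(-2))*(4 + 5)**2 = 1 - (30 + (1/2)*(-5 - 2)/(-2))*(4 + 5)**2 = 1 - (30 + (1/2)*(-1/2)*(-7))*9**2 = 1 - (30 + 7/4)*81 = 1 - 127*81/4 = 1 - 1*10287/4 = 1 - 10287/4 = -10283/4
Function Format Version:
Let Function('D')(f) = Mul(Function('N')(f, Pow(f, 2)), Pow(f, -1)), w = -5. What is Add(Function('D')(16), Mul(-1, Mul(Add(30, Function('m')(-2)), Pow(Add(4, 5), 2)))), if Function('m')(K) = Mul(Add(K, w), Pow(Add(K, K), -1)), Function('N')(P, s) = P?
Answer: Rational(-10283, 4) ≈ -2570.8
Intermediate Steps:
Function('D')(f) = 1 (Function('D')(f) = Mul(f, Pow(f, -1)) = 1)
Function('m')(K) = Mul(Rational(1, 2), Pow(K, -1), Add(-5, K)) (Function('m')(K) = Mul(Add(K, -5), Pow(Add(K, K), -1)) = Mul(Add(-5, K), Pow(Mul(2, K), -1)) = Mul(Add(-5, K), Mul(Rational(1, 2), Pow(K, -1))) = Mul(Rational(1, 2), Pow(K, -1), Add(-5, K)))
Add(Function('D')(16), Mul(-1, Mul(Add(30, Function('m')(-2)), Pow(Add(4, 5), 2)))) = Add(1, Mul(-1, Mul(Add(30, Mul(Rational(1, 2), Pow(-2, -1), Add(-5, -2))), Pow(Add(4, 5), 2)))) = Add(1, Mul(-1, Mul(Add(30, Mul(Rational(1, 2), Rational(-1, 2), -7)), Pow(9, 2)))) = Add(1, Mul(-1, Mul(Add(30, Rational(7, 4)), 81))) = Add(1, Mul(-1, Mul(Rational(127, 4), 81))) = Add(1, Mul(-1, Rational(10287, 4))) = Add(1, Rational(-10287, 4)) = Rational(-10283, 4)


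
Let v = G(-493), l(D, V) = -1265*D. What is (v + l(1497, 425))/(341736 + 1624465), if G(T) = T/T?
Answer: -1893704/1966201 ≈ -0.96313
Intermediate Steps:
G(T) = 1
v = 1
(v + l(1497, 425))/(341736 + 1624465) = (1 - 1265*1497)/(341736 + 1624465) = (1 - 1893705)/1966201 = -1893704*1/1966201 = -1893704/1966201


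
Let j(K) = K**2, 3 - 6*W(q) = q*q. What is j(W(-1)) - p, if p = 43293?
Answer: -389636/9 ≈ -43293.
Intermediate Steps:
W(q) = 1/2 - q**2/6 (W(q) = 1/2 - q*q/6 = 1/2 - q**2/6)
j(W(-1)) - p = (1/2 - 1/6*(-1)**2)**2 - 1*43293 = (1/2 - 1/6*1)**2 - 43293 = (1/2 - 1/6)**2 - 43293 = (1/3)**2 - 43293 = 1/9 - 43293 = -389636/9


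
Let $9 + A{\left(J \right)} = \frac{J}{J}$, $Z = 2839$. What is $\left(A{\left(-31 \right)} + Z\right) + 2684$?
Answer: $5515$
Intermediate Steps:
$A{\left(J \right)} = -8$ ($A{\left(J \right)} = -9 + \frac{J}{J} = -9 + 1 = -8$)
$\left(A{\left(-31 \right)} + Z\right) + 2684 = \left(-8 + 2839\right) + 2684 = 2831 + 2684 = 5515$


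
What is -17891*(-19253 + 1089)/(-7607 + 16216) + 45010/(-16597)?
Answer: 770453550134/20411939 ≈ 37745.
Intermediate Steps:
-17891*(-19253 + 1089)/(-7607 + 16216) + 45010/(-16597) = -17891/(8609/(-18164)) + 45010*(-1/16597) = -17891/(8609*(-1/18164)) - 6430/2371 = -17891/(-8609/18164) - 6430/2371 = -17891*(-18164/8609) - 6430/2371 = 324972124/8609 - 6430/2371 = 770453550134/20411939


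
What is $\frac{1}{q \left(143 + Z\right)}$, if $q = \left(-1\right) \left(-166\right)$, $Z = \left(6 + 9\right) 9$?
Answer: $\frac{1}{46148} \approx 2.1669 \cdot 10^{-5}$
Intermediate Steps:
$Z = 135$ ($Z = 15 \cdot 9 = 135$)
$q = 166$
$\frac{1}{q \left(143 + Z\right)} = \frac{1}{166 \left(143 + 135\right)} = \frac{1}{166 \cdot 278} = \frac{1}{46148}$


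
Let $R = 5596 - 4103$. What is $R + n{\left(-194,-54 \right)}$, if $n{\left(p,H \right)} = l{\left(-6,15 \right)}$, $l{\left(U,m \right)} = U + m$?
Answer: $1502$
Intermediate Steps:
$n{\left(p,H \right)} = 9$ ($n{\left(p,H \right)} = -6 + 15 = 9$)
$R = 1493$
$R + n{\left(-194,-54 \right)} = 1493 + 9 = 1502$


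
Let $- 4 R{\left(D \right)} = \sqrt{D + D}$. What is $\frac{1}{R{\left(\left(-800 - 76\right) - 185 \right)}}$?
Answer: $\frac{2 i \sqrt{2122}}{1061} \approx 0.086833 i$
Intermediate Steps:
$R{\left(D \right)} = - \frac{\sqrt{2} \sqrt{D}}{4}$ ($R{\left(D \right)} = - \frac{\sqrt{D + D}}{4} = - \frac{\sqrt{2 D}}{4} = - \frac{\sqrt{2} \sqrt{D}}{4}$)
$\frac{1}{R{\left(\left(-800 - 76\right) - 185 \right)}} = \frac{1}{\left(- \frac{1}{4}\right) \sqrt{2} \sqrt{\left(-800 - 76\right) - 185}} = \frac{1}{\left(- \frac{1}{4}\right) \sqrt{2} \sqrt{-876 - 185}} = \frac{1}{\left(- \frac{1}{4}\right) \sqrt{2} \sqrt{-1061}} = \frac{1}{\left(- \frac{1}{4}\right) \sqrt{2} i \sqrt{1061}} = \frac{1}{\left(- \frac{1}{4}\right) i \sqrt{2122}} = \frac{2 i \sqrt{2122}}{1061}$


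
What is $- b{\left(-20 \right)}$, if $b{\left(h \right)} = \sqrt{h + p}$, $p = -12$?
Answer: $- 4 i \sqrt{2} \approx - 5.6569 i$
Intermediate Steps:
$b{\left(h \right)} = \sqrt{-12 + h}$ ($b{\left(h \right)} = \sqrt{h - 12} = \sqrt{-12 + h}$)
$- b{\left(-20 \right)} = - \sqrt{-12 - 20} = - \sqrt{-32} = - 4 i \sqrt{2}$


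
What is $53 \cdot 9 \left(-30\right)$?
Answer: $-14310$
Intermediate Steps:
$53 \cdot 9 \left(-30\right) = 477 \left(-30\right) = -14310$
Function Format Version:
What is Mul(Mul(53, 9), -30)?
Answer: -14310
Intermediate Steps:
Mul(Mul(53, 9), -30) = Mul(477, -30) = -14310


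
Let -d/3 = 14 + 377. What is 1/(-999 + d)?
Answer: -1/2172 ≈ -0.00046040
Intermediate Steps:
d = -1173 (d = -3*(14 + 377) = -3*391 = -1173)
1/(-999 + d) = 1/(-999 - 1173) = 1/(-2172) = -1/2172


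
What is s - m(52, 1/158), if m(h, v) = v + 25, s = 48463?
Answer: 7653203/158 ≈ 48438.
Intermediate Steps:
m(h, v) = 25 + v
s - m(52, 1/158) = 48463 - (25 + 1/158) = 48463 - 1*3951/158 = 48463 - 3951/158 = 7653203/158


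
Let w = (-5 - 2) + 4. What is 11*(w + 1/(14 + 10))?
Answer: -781/24 ≈ -32.542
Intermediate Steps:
w = -3 (w = -7 + 4 = -3)
11*(w + 1/(14 + 10)) = 11*(-3 + 1/(14 + 10)) = 11*(-3 + 1/24) = 11*(-71/24) = -781/24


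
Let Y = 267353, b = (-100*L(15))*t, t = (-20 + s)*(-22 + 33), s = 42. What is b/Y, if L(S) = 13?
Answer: -314600/267353 ≈ -1.1767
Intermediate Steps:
t = 242 (t = (-20 + 42)*(-22 + 33) = 22*11 = 242)
b = -314600 (b = -100*13*242 = -1300*242 = -314600)
b/Y = -314600/267353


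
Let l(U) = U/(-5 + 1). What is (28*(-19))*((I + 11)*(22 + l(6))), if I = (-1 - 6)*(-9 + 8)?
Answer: -196308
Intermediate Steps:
I = 7 (I = -7*(-1) = 7)
l(U) = -U/4 (l(U) = U/(-4) = -U/4)
(28*(-19))*((I + 11)*(22 + l(6))) = (28*(-19))*((7 + 11)*(22 - 1/4*6)) = -9576*(22 - 3/2) = -9576*41/2 = -532*369 = -196308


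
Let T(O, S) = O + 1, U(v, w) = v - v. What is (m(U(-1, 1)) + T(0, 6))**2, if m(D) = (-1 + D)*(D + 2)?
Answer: 1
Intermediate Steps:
U(v, w) = 0
m(D) = (-1 + D)*(2 + D)
T(O, S) = 1 + O
(m(U(-1, 1)) + T(0, 6))**2 = ((-2 + 0 + 0**2) + (1 + 0))**2 = ((-2 + 0 + 0) + 1)**2 = (-2 + 1)**2 = (-1)**2 = 1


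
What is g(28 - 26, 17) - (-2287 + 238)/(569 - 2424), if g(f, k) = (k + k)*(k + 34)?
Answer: 3214521/1855 ≈ 1732.9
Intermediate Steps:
g(f, k) = 2*k*(34 + k) (g(f, k) = (2*k)*(34 + k) = 2*k*(34 + k))
g(28 - 26, 17) - (-2287 + 238)/(569 - 2424) = 2*17*(34 + 17) - (-2287 + 238)/(569 - 2424) = 2*17*51 - (-2049)/(-1855) = 1734 - (-2049)*(-1)/1855 = 1734 - 1*2049/1855 = 1734 - 2049/1855 = 3214521/1855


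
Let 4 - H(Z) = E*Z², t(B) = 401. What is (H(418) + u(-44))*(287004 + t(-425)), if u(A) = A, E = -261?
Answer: 13106508372220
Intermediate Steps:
H(Z) = 4 + 261*Z² (H(Z) = 4 - (-261)*Z² = 4 + 261*Z²)
(H(418) + u(-44))*(287004 + t(-425)) = ((4 + 261*418²) - 44)*(287004 + 401) = ((4 + 261*174724) - 44)*287405 = ((4 + 45602964) - 44)*287405 = (45602968 - 44)*287405 = 45602924*287405 = 13106508372220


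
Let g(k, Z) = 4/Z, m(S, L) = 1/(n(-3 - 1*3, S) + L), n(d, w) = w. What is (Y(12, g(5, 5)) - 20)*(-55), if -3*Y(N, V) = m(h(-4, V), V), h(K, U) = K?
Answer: 52525/48 ≈ 1094.3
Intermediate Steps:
m(S, L) = 1/(L + S) (m(S, L) = 1/(S + L) = 1/(L + S))
Y(N, V) = -1/(3*(-4 + V)) (Y(N, V) = -1/(3*(V - 4)) = -1/(3*(-4 + V)))
(Y(12, g(5, 5)) - 20)*(-55) = (-1/(-12 + 3*(4/5)) - 20)*(-55) = (-1/(-12 + 3*(4*(⅕))) - 20)*(-55) = (-1/(-12 + 3*(⅘)) - 20)*(-55) = (-1/(-12 + 12/5) - 20)*(-55) = (-1/(-48/5) - 20)*(-55) = (-1*(-5/48) - 20)*(-55) = (5/48 - 20)*(-55) = -955/48*(-55) = 52525/48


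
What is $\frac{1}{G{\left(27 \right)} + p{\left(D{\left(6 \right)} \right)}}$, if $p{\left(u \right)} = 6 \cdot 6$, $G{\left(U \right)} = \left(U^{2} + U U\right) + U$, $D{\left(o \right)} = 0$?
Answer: $\frac{1}{1521} \approx 0.00065746$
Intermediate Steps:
$G{\left(U \right)} = U + 2 U^{2}$ ($G{\left(U \right)} = \left(U^{2} + U^{2}\right) + U = 2 U^{2} + U = U + 2 U^{2}$)
$p{\left(u \right)} = 36$
$\frac{1}{G{\left(27 \right)} + p{\left(D{\left(6 \right)} \right)}} = \frac{1}{27 \left(1 + 2 \cdot 27\right) + 36} = \frac{1}{27 \left(1 + 54\right) + 36} = \frac{1}{27 \cdot 55 + 36} = \frac{1}{1485 + 36} = \frac{1}{1521}$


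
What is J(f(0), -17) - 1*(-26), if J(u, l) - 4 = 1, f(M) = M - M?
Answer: 31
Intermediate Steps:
f(M) = 0
J(u, l) = 5 (J(u, l) = 4 + 1 = 5)
J(f(0), -17) - 1*(-26) = 5 - 1*(-26) = 5 + 26 = 31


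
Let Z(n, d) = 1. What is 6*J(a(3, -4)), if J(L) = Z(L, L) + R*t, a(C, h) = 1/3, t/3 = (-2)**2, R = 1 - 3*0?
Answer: 78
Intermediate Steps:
R = 1 (R = 1 - 1*0 = 1 + 0 = 1)
t = 12 (t = 3*(-2)**2 = 3*4 = 12)
a(C, h) = 1/3
J(L) = 13 (J(L) = 1 + 1*12 = 1 + 12 = 13)
6*J(a(3, -4)) = 6*13 = 78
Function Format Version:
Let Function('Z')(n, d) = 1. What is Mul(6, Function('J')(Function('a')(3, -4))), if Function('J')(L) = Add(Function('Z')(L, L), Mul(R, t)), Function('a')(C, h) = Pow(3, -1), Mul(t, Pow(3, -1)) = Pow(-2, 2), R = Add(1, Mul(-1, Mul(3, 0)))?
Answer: 78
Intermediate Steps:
R = 1 (R = Add(1, Mul(-1, 0)) = Add(1, 0) = 1)
t = 12 (t = Mul(3, Pow(-2, 2)) = Mul(3, 4) = 12)
Function('a')(C, h) = Rational(1, 3)
Function('J')(L) = 13 (Function('J')(L) = Add(1, Mul(1, 12)) = Add(1, 12) = 13)
Mul(6, Function('J')(Function('a')(3, -4))) = Mul(6, 13) = 78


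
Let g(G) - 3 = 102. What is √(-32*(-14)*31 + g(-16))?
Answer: √13993 ≈ 118.29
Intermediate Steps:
g(G) = 105 (g(G) = 3 + 102 = 105)
√(-32*(-14)*31 + g(-16)) = √(-32*(-14)*31 + 105) = √(448*31 + 105) = √(13888 + 105) = √13993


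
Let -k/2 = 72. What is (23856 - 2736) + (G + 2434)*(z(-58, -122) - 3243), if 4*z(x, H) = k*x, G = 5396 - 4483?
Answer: -3844665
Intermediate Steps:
k = -144 (k = -2*72 = -144)
G = 913
z(x, H) = -36*x (z(x, H) = (-144*x)/4 = -36*x)
(23856 - 2736) + (G + 2434)*(z(-58, -122) - 3243) = (23856 - 2736) + (913 + 2434)*(-36*(-58) - 3243) = 21120 + 3347*(2088 - 3243) = 21120 + 3347*(-1155) = 21120 - 3865785 = -3844665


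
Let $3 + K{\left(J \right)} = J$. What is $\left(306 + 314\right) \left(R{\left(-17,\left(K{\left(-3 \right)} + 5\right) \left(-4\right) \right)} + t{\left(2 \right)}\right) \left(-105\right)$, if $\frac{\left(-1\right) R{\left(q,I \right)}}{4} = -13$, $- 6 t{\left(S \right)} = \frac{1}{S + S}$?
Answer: $- \frac{6764975}{2} \approx -3.3825 \cdot 10^{6}$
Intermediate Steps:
$t{\left(S \right)} = - \frac{1}{12 S}$ ($t{\left(S \right)} = - \frac{1}{6 \left(S + S\right)} = - \frac{1}{6 \cdot 2 S} = - \frac{\frac{1}{2} \frac{1}{S}}{6} = - \frac{1}{12 S}$)
$K{\left(J \right)} = -3 + J$
$R{\left(q,I \right)} = 52$ ($R{\left(q,I \right)} = \left(-4\right) \left(-13\right) = 52$)
$\left(306 + 314\right) \left(R{\left(-17,\left(K{\left(-3 \right)} + 5\right) \left(-4\right) \right)} + t{\left(2 \right)}\right) \left(-105\right) = \left(306 + 314\right) \left(52 - \frac{1}{12 \cdot 2}\right) \left(-105\right) = 620 \left(52 - \frac{1}{24}\right) \left(-105\right) = 620 \cdot \frac{1247}{24} \left(-105\right) = \frac{193285}{6} \left(-105\right) = - \frac{6764975}{2}$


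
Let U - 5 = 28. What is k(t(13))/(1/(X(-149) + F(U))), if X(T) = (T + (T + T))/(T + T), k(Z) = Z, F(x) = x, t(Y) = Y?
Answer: 897/2 ≈ 448.50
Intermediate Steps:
U = 33 (U = 5 + 28 = 33)
X(T) = 3/2 (X(T) = (T + 2*T)/((2*T)) = (3*T)*(1/(2*T)) = 3/2)
k(t(13))/(1/(X(-149) + F(U))) = 13/(1/(3/2 + 33)) = 13/(1/(69/2)) = 13/(2/69) = 13*(69/2) = 897/2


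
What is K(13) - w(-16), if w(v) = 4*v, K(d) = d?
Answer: 77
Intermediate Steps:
K(13) - w(-16) = 13 - 4*(-16) = 13 - 1*(-64) = 13 + 64 = 77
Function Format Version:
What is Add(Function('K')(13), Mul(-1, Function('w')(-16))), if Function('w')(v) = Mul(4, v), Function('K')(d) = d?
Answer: 77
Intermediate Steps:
Add(Function('K')(13), Mul(-1, Function('w')(-16))) = Add(13, Mul(-1, Mul(4, -16))) = Add(13, Mul(-1, -64)) = Add(13, 64) = 77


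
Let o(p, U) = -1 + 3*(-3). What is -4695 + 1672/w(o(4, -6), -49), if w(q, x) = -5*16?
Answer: -47159/10 ≈ -4715.9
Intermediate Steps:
o(p, U) = -10 (o(p, U) = -1 - 9 = -10)
w(q, x) = -80
-4695 + 1672/w(o(4, -6), -49) = -4695 + 1672/(-80) = -4695 + 1672*(-1/80) = -4695 - 209/10 = -47159/10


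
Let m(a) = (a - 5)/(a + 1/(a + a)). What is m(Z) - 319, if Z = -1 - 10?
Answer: -77165/243 ≈ -317.55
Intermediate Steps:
Z = -11
m(a) = (-5 + a)/(a + 1/(2*a))
m(Z) - 319 = 2*(-11)*(-5 - 11)/(1 + 2*(-11)**2) - 319 = 2*(-11)*(-16)/(1 + 2*121) - 319 = 2*(-11)*(-16)/(1 + 242) - 319 = 2*(-11)*(-16)/243 - 319 = 2*(-11)*(1/243)*(-16) - 319 = 352/243 - 319 = -77165/243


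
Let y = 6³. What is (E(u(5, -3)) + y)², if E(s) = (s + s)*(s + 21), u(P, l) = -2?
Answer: 19600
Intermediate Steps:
E(s) = 2*s*(21 + s) (E(s) = (2*s)*(21 + s) = 2*s*(21 + s))
y = 216
(E(u(5, -3)) + y)² = (2*(-2)*(21 - 2) + 216)² = (2*(-2)*19 + 216)² = (-76 + 216)² = 140² = 19600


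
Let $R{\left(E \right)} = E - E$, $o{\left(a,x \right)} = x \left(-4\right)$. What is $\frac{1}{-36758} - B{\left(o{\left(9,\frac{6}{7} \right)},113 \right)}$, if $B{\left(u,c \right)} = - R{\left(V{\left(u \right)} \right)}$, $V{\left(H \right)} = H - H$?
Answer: $- \frac{1}{36758} \approx -2.7205 \cdot 10^{-5}$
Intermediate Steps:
$V{\left(H \right)} = 0$
$o{\left(a,x \right)} = - 4 x$
$R{\left(E \right)} = 0$
$B{\left(u,c \right)} = 0$ ($B{\left(u,c \right)} = \left(-1\right) 0 = 0$)
$\frac{1}{-36758} - B{\left(o{\left(9,\frac{6}{7} \right)},113 \right)} = \frac{1}{-36758} - 0 = - \frac{1}{36758} + 0 = - \frac{1}{36758}$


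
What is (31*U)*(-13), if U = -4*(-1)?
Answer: -1612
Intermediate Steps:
U = 4
(31*U)*(-13) = (31*4)*(-13) = 124*(-13) = -1612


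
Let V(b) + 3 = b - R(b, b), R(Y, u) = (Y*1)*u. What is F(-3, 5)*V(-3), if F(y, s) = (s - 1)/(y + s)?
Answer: -30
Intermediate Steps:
R(Y, u) = Y*u
F(y, s) = (-1 + s)/(s + y)
V(b) = -3 + b - b**2 (V(b) = -3 + (b - b*b) = -3 + (b - b**2) = -3 + b - b**2)
F(-3, 5)*V(-3) = ((-1 + 5)/(5 - 3))*(-3 - 3 - 1*(-3)**2) = (4/2)*(-3 - 3 - 1*9) = ((1/2)*4)*(-3 - 3 - 9) = 2*(-15) = -30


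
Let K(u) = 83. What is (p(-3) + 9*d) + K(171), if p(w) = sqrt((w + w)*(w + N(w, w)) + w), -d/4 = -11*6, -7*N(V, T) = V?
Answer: 2459 + sqrt(609)/7 ≈ 2462.5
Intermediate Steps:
N(V, T) = -V/7
d = 264 (d = -(-44)*6 = -4*(-66) = 264)
p(w) = sqrt(w + 12*w**2/7) (p(w) = sqrt((w + w)*(w - w/7) + w) = sqrt((2*w)*(6*w/7) + w) = sqrt(12*w**2/7 + w) = sqrt(w + 12*w**2/7))
(p(-3) + 9*d) + K(171) = (sqrt(7)*sqrt(-3*(7 + 12*(-3)))/7 + 9*264) + 83 = (sqrt(7)*sqrt(-3*(7 - 36))/7 + 2376) + 83 = (sqrt(7)*sqrt(-3*(-29))/7 + 2376) + 83 = (sqrt(7)*sqrt(87)/7 + 2376) + 83 = (sqrt(609)/7 + 2376) + 83 = (2376 + sqrt(609)/7) + 83 = 2459 + sqrt(609)/7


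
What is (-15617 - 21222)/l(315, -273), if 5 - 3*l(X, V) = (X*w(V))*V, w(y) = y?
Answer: 110517/23476630 ≈ 0.0047075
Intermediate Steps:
l(X, V) = 5/3 - X*V²/3 (l(X, V) = 5/3 - X*V*V/3 = 5/3 - V*X*V/3 = 5/3 - X*V²/3)
(-15617 - 21222)/l(315, -273) = (-15617 - 21222)/(5/3 - ⅓*315*(-273)²) = -36839/(5/3 - ⅓*315*74529) = -36839/(5/3 - 7825545) = -36839/(-23476630/3) = -36839*(-3/23476630) = 110517/23476630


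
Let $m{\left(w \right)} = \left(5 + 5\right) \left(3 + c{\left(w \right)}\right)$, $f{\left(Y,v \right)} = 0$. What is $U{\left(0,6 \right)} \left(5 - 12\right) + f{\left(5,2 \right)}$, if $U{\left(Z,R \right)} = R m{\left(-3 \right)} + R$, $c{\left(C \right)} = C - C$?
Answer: $-1302$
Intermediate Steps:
$c{\left(C \right)} = 0$
$m{\left(w \right)} = 30$ ($m{\left(w \right)} = \left(5 + 5\right) \left(3 + 0\right) = 10 \cdot 3 = 30$)
$U{\left(Z,R \right)} = 31 R$ ($U{\left(Z,R \right)} = R 30 + R = 30 R + R = 31 R$)
$U{\left(0,6 \right)} \left(5 - 12\right) + f{\left(5,2 \right)} = 31 \cdot 6 \left(5 - 12\right) + 0 = 186 \left(-7\right) + 0 = -1302 + 0 = -1302$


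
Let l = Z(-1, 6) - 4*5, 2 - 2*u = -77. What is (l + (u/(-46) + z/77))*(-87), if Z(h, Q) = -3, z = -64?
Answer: 15216561/7084 ≈ 2148.0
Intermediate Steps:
u = 79/2 (u = 1 - ½*(-77) = 1 + 77/2 = 79/2 ≈ 39.500)
l = -23 (l = -3 - 4*5 = -3 - 20 = -23)
(l + (u/(-46) + z/77))*(-87) = (-23 + ((79/2)/(-46) - 64/77))*(-87) = (-23 + ((79/2)*(-1/46) - 64*1/77))*(-87) = (-23 + (-79/92 - 64/77))*(-87) = (-23 - 11971/7084)*(-87) = -174903/7084*(-87) = 15216561/7084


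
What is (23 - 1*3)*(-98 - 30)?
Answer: -2560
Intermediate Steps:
(23 - 1*3)*(-98 - 30) = (23 - 3)*(-128) = 20*(-128) = -2560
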